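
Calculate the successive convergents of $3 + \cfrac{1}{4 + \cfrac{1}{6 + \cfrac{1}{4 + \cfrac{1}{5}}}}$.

Using the convergent recurrence p_i = a_i*p_{i-1} + p_{i-2}, q_i = a_i*q_{i-1} + q_{i-2} with p_{-2}=0, p_{-1}=1, q_{-2}=1, q_{-1}=0:
  i=0: a_0=3, p_0 = 3*1 + 0 = 3, q_0 = 3*0 + 1 = 1.
  i=1: a_1=4, p_1 = 4*3 + 1 = 13, q_1 = 4*1 + 0 = 4.
  i=2: a_2=6, p_2 = 6*13 + 3 = 81, q_2 = 6*4 + 1 = 25.
  i=3: a_3=4, p_3 = 4*81 + 13 = 337, q_3 = 4*25 + 4 = 104.
  i=4: a_4=5, p_4 = 5*337 + 81 = 1766, q_4 = 5*104 + 25 = 545.

3/1, 13/4, 81/25, 337/104, 1766/545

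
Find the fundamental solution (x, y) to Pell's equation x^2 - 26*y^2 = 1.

First expand sqrt(26) as a continued fraction. With x_i = (sqrt(26) + m_i)/d_i and (m_0, d_0) = (0, 1): a_0 = floor(sqrt(26)) = 5, since 5^2 = 25 <= 26 < 36 = 6^2.
Iterate m_{i+1} = d_i*a_i - m_i, d_{i+1} = (26 - m_{i+1}^2)/d_i, a_{i+1} = floor((a_0 + m_{i+1})/d_{i+1}):
  m_1 = 1*5 - 0 = 5, d_1 = (26 - 5^2)/1 = 1/1 = 1, a_1 = floor((5 + 5)/1) = 10.
  m_2 = 1*10 - 5 = 5, d_2 = (26 - 5^2)/1 = 1/1 = 1: (m_2, d_2) = (m_1, d_1) = (5, 1), so from here the quotient a_1 repeats; the period length is 1.
So sqrt(26) = [5; (10)] with period length k = 1.
k is odd, so (p_{k-1}, q_{k-1}) only solves x^2 - 26y^2 = -1 and the fundamental solution of x^2 - 26y^2 = 1 is (p_{2k-1}, q_{2k-1}) = (p_1, q_1); compute convergents through index 1, running through the period twice.
Convergents (p_i = a_i*p_{i-1} + p_{i-2}, q_i = a_i*q_{i-1} + q_{i-2} with p_{-2}=0, p_{-1}=1, q_{-2}=1, q_{-1}=0):
  i=0: a_0=5, p_0 = 5*1 + 0 = 5, q_0 = 5*0 + 1 = 1.
  i=1: a_1=10, p_1 = 10*5 + 1 = 51, q_1 = 10*1 + 0 = 10.
Indeed p_0^2 - 26*q_0^2 = 25 - 26 = -1, not +1.
Check: 51^2 - 26*10^2 = 2601 - 2600 = 1, so (x, y) = (51, 10) solves the equation, and by the theorem it is the least positive solution.

(x, y) = (51, 10)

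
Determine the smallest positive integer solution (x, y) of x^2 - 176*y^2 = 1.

(x, y) = (199, 15)

First expand sqrt(176) as a continued fraction. With x_i = (sqrt(176) + m_i)/d_i and (m_0, d_0) = (0, 1): a_0 = floor(sqrt(176)) = 13, since 13^2 = 169 <= 176 < 196 = 14^2.
Iterate m_{i+1} = d_i*a_i - m_i, d_{i+1} = (176 - m_{i+1}^2)/d_i, a_{i+1} = floor((a_0 + m_{i+1})/d_{i+1}):
  m_1 = 1*13 - 0 = 13, d_1 = (176 - 13^2)/1 = 7/1 = 7, a_1 = floor((13 + 13)/7) = 3.
  m_2 = 7*3 - 13 = 8, d_2 = (176 - 8^2)/7 = 112/7 = 16, a_2 = floor((13 + 8)/16) = 1.
  m_3 = 16*1 - 8 = 8, d_3 = (176 - 8^2)/16 = 112/16 = 7, a_3 = floor((13 + 8)/7) = 3.
  m_4 = 7*3 - 8 = 13, d_4 = (176 - 13^2)/7 = 7/7 = 1, a_4 = floor((13 + 13)/1) = 26.
  m_5 = 1*26 - 13 = 13, d_5 = (176 - 13^2)/1 = 7/1 = 7: (m_5, d_5) = (m_1, d_1) = (13, 7), so from here the quotients repeat a_1, ..., a_4; the period length is 4.
So sqrt(176) = [13; (3, 1, 3, 26)] with period length k = 4.
k is even, so the fundamental solution of x^2 - 176y^2 = 1 is (p_{k-1}, q_{k-1}) = (p_3, q_3); compute convergents through index 3.
Convergents (p_i = a_i*p_{i-1} + p_{i-2}, q_i = a_i*q_{i-1} + q_{i-2} with p_{-2}=0, p_{-1}=1, q_{-2}=1, q_{-1}=0):
  i=0: a_0=13, p_0 = 13*1 + 0 = 13, q_0 = 13*0 + 1 = 1.
  i=1: a_1=3, p_1 = 3*13 + 1 = 40, q_1 = 3*1 + 0 = 3.
  i=2: a_2=1, p_2 = 1*40 + 13 = 53, q_2 = 1*3 + 1 = 4.
  i=3: a_3=3, p_3 = 3*53 + 40 = 199, q_3 = 3*4 + 3 = 15.
Check: 199^2 - 176*15^2 = 39601 - 39600 = 1, so (x, y) = (199, 15) solves the equation, and by the theorem it is the least positive solution.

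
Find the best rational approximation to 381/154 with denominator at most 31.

47/19

Expand x = 381/154 as a continued fraction with the Euclidean algorithm:
  381 = 2*154 + 73, so a_0 = 2.
  154 = 2*73 + 8, so a_1 = 2.
  73 = 9*8 + 1, so a_2 = 9.
  8 = 8*1 + 0, so a_3 = 8.
so x = [2; 2, 9, 8].
Convergents (p_i = a_i*p_{i-1} + p_{i-2}, q_i = a_i*q_{i-1} + q_{i-2} with p_{-2}=0, p_{-1}=1, q_{-2}=1, q_{-1}=0), until the denominator exceeds 31:
  i=0: a_0=2, p_0 = 2*1 + 0 = 2, q_0 = 2*0 + 1 = 1.
  i=1: a_1=2, p_1 = 2*2 + 1 = 5, q_1 = 2*1 + 0 = 2.
  i=2: a_2=9, p_2 = 9*5 + 2 = 47, q_2 = 9*2 + 1 = 19.
  i=3: a_3=8, p_3 = 8*47 + 5 = 381, q_3 = 8*19 + 2 = 154.
q_3 = 154 > 31, so the last convergent with denominator <= 31 is p_2/q_2 = 47/19.
The closest fraction with denominator <= 31 is either p_2/q_2 or the intermediate fraction (k*p_2 + p_1)/(k*q_2 + q_1) with the largest k >= 1 whose denominator stays <= 31; these approach x as k grows, and every other convergent or intermediate fraction in range is farther away.
Largest k: floor((31 - q_1)/q_2) = floor((31 - 2)/19) = 1.
That gives (1*47 + 5)/(1*19 + 2) = 52/21.
Compare the errors: |x - 47/19| = |381*19 - 47*154|/(154*19) = 1/2926, and |x - 52/21| = |381*21 - 52*154|/(154*21) = 7/3234.
Cross-multiplying, 1*3234 = 3234 < 20482 = 7*2926, so 1/2926 is smaller: the convergent 47/19 is closer to x than 52/21.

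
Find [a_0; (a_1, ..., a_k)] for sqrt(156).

[12; (2, 24)]

Write x_i = (sqrt(156) + m_i)/d_i with (m_0, d_0) = (0, 1). a_0 = floor(sqrt(156)) = 12, since 12^2 = 144 <= 156 < 169 = 13^2.
Iterate m_{i+1} = d_i*a_i - m_i, d_{i+1} = (156 - m_{i+1}^2)/d_i, a_{i+1} = floor((a_0 + m_{i+1})/d_{i+1}):
  m_1 = 1*12 - 0 = 12, d_1 = (156 - 12^2)/1 = 12/1 = 12, a_1 = floor((12 + 12)/12) = 2.
  m_2 = 12*2 - 12 = 12, d_2 = (156 - 12^2)/12 = 12/12 = 1, a_2 = floor((12 + 12)/1) = 24.
  m_3 = 1*24 - 12 = 12, d_3 = (156 - 12^2)/1 = 12/1 = 12: (m_3, d_3) = (m_1, d_1) = (12, 12), so from here the quotients repeat a_1, a_2; the period length is 2.
Hence the expansion of sqrt(156) is a_0 = 12 followed by the repeating block 2, 24 (period 2).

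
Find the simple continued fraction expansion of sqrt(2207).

[46; (1, 45, 1, 92)]

Write x_i = (sqrt(2207) + m_i)/d_i with (m_0, d_0) = (0, 1). a_0 = floor(sqrt(2207)) = 46, since 46^2 = 2116 <= 2207 < 2209 = 47^2.
Iterate m_{i+1} = d_i*a_i - m_i, d_{i+1} = (2207 - m_{i+1}^2)/d_i, a_{i+1} = floor((a_0 + m_{i+1})/d_{i+1}):
  m_1 = 1*46 - 0 = 46, d_1 = (2207 - 46^2)/1 = 91/1 = 91, a_1 = floor((46 + 46)/91) = 1.
  m_2 = 91*1 - 46 = 45, d_2 = (2207 - 45^2)/91 = 182/91 = 2, a_2 = floor((46 + 45)/2) = 45.
  m_3 = 2*45 - 45 = 45, d_3 = (2207 - 45^2)/2 = 182/2 = 91, a_3 = floor((46 + 45)/91) = 1.
  m_4 = 91*1 - 45 = 46, d_4 = (2207 - 46^2)/91 = 91/91 = 1, a_4 = floor((46 + 46)/1) = 92.
  m_5 = 1*92 - 46 = 46, d_5 = (2207 - 46^2)/1 = 91/1 = 91: (m_5, d_5) = (m_1, d_1) = (46, 91), so from here the quotients repeat a_1, ..., a_4; the period length is 4.
Hence the expansion of sqrt(2207) is a_0 = 46 followed by the repeating block 1, 45, 1, 92 (period 4).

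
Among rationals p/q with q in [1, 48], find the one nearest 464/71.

Expand x = 464/71 as a continued fraction with the Euclidean algorithm:
  464 = 6*71 + 38, so a_0 = 6.
  71 = 1*38 + 33, so a_1 = 1.
  38 = 1*33 + 5, so a_2 = 1.
  33 = 6*5 + 3, so a_3 = 6.
  5 = 1*3 + 2, so a_4 = 1.
  3 = 1*2 + 1, so a_5 = 1.
  2 = 2*1 + 0, so a_6 = 2.
so x = [6; 1, 1, 6, 1, 1, 2].
Convergents (p_i = a_i*p_{i-1} + p_{i-2}, q_i = a_i*q_{i-1} + q_{i-2} with p_{-2}=0, p_{-1}=1, q_{-2}=1, q_{-1}=0), until the denominator exceeds 48:
  i=0: a_0=6, p_0 = 6*1 + 0 = 6, q_0 = 6*0 + 1 = 1.
  i=1: a_1=1, p_1 = 1*6 + 1 = 7, q_1 = 1*1 + 0 = 1.
  i=2: a_2=1, p_2 = 1*7 + 6 = 13, q_2 = 1*1 + 1 = 2.
  i=3: a_3=6, p_3 = 6*13 + 7 = 85, q_3 = 6*2 + 1 = 13.
  i=4: a_4=1, p_4 = 1*85 + 13 = 98, q_4 = 1*13 + 2 = 15.
  i=5: a_5=1, p_5 = 1*98 + 85 = 183, q_5 = 1*15 + 13 = 28.
  i=6: a_6=2, p_6 = 2*183 + 98 = 464, q_6 = 2*28 + 15 = 71.
q_6 = 71 > 48, so the last convergent with denominator <= 48 is p_5/q_5 = 183/28.
The closest fraction with denominator <= 48 is either p_5/q_5 or the intermediate fraction (k*p_5 + p_4)/(k*q_5 + q_4) with the largest k >= 1 whose denominator stays <= 48; these approach x as k grows, and every other convergent or intermediate fraction in range is farther away.
Largest k: floor((48 - q_4)/q_5) = floor((48 - 15)/28) = 1.
That gives (1*183 + 98)/(1*28 + 15) = 281/43.
Compare the errors: |x - 183/28| = |464*28 - 183*71|/(71*28) = 1/1988, and |x - 281/43| = |464*43 - 281*71|/(71*43) = 1/3053.
Cross-multiplying, 1*1988 = 1988 < 3053 = 1*3053, so 1/3053 is smaller: the intermediate fraction 281/43 is closer to x than 183/28.

281/43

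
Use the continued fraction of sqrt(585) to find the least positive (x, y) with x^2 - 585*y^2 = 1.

First expand sqrt(585) as a continued fraction. With x_i = (sqrt(585) + m_i)/d_i and (m_0, d_0) = (0, 1): a_0 = floor(sqrt(585)) = 24, since 24^2 = 576 <= 585 < 625 = 25^2.
Iterate m_{i+1} = d_i*a_i - m_i, d_{i+1} = (585 - m_{i+1}^2)/d_i, a_{i+1} = floor((a_0 + m_{i+1})/d_{i+1}):
  m_1 = 1*24 - 0 = 24, d_1 = (585 - 24^2)/1 = 9/1 = 9, a_1 = floor((24 + 24)/9) = 5.
  m_2 = 9*5 - 24 = 21, d_2 = (585 - 21^2)/9 = 144/9 = 16, a_2 = floor((24 + 21)/16) = 2.
  m_3 = 16*2 - 21 = 11, d_3 = (585 - 11^2)/16 = 464/16 = 29, a_3 = floor((24 + 11)/29) = 1.
  m_4 = 29*1 - 11 = 18, d_4 = (585 - 18^2)/29 = 261/29 = 9, a_4 = floor((24 + 18)/9) = 4.
  m_5 = 9*4 - 18 = 18, d_5 = (585 - 18^2)/9 = 261/9 = 29, a_5 = floor((24 + 18)/29) = 1.
  m_6 = 29*1 - 18 = 11, d_6 = (585 - 11^2)/29 = 464/29 = 16, a_6 = floor((24 + 11)/16) = 2.
  m_7 = 16*2 - 11 = 21, d_7 = (585 - 21^2)/16 = 144/16 = 9, a_7 = floor((24 + 21)/9) = 5.
  m_8 = 9*5 - 21 = 24, d_8 = (585 - 24^2)/9 = 9/9 = 1, a_8 = floor((24 + 24)/1) = 48.
  m_9 = 1*48 - 24 = 24, d_9 = (585 - 24^2)/1 = 9/1 = 9: (m_9, d_9) = (m_1, d_1) = (24, 9), so from here the quotients repeat a_1, ..., a_8; the period length is 8.
So sqrt(585) = [24; (5, 2, 1, 4, 1, 2, 5, 48)] with period length k = 8.
k is even, so the fundamental solution of x^2 - 585y^2 = 1 is (p_{k-1}, q_{k-1}) = (p_7, q_7); compute convergents through index 7.
Convergents (p_i = a_i*p_{i-1} + p_{i-2}, q_i = a_i*q_{i-1} + q_{i-2} with p_{-2}=0, p_{-1}=1, q_{-2}=1, q_{-1}=0):
  i=0: a_0=24, p_0 = 24*1 + 0 = 24, q_0 = 24*0 + 1 = 1.
  i=1: a_1=5, p_1 = 5*24 + 1 = 121, q_1 = 5*1 + 0 = 5.
  i=2: a_2=2, p_2 = 2*121 + 24 = 266, q_2 = 2*5 + 1 = 11.
  i=3: a_3=1, p_3 = 1*266 + 121 = 387, q_3 = 1*11 + 5 = 16.
  i=4: a_4=4, p_4 = 4*387 + 266 = 1814, q_4 = 4*16 + 11 = 75.
  i=5: a_5=1, p_5 = 1*1814 + 387 = 2201, q_5 = 1*75 + 16 = 91.
  i=6: a_6=2, p_6 = 2*2201 + 1814 = 6216, q_6 = 2*91 + 75 = 257.
  i=7: a_7=5, p_7 = 5*6216 + 2201 = 33281, q_7 = 5*257 + 91 = 1376.
Check: 33281^2 - 585*1376^2 = 1107624961 - 1107624960 = 1, so (x, y) = (33281, 1376) solves the equation, and by the theorem it is the least positive solution.

(x, y) = (33281, 1376)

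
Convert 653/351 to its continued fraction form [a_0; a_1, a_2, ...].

Run the Euclidean algorithm on 653 and 351; the successive quotients are the partial quotients a_0, a_1, ... (each step inverts the fractional part left over by the previous one):
  653 = 1*351 + 302, so a_0 = 1.
  351 = 1*302 + 49, so a_1 = 1.
  302 = 6*49 + 8, so a_2 = 6.
  49 = 6*8 + 1, so a_3 = 6.
  8 = 8*1 + 0, so a_4 = 8.
The remainder reaches 0 after 5 divisions, so the expansion has 5 partial quotients, read off in order.

[1; 1, 6, 6, 8]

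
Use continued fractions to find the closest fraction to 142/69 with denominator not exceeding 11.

23/11

Expand x = 142/69 as a continued fraction with the Euclidean algorithm:
  142 = 2*69 + 4, so a_0 = 2.
  69 = 17*4 + 1, so a_1 = 17.
  4 = 4*1 + 0, so a_2 = 4.
so x = [2; 17, 4].
Convergents (p_i = a_i*p_{i-1} + p_{i-2}, q_i = a_i*q_{i-1} + q_{i-2} with p_{-2}=0, p_{-1}=1, q_{-2}=1, q_{-1}=0), until the denominator exceeds 11:
  i=0: a_0=2, p_0 = 2*1 + 0 = 2, q_0 = 2*0 + 1 = 1.
  i=1: a_1=17, p_1 = 17*2 + 1 = 35, q_1 = 17*1 + 0 = 17.
q_1 = 17 > 11, so the last convergent with denominator <= 11 is p_0/q_0 = 2/1.
The closest fraction with denominator <= 11 is either p_0/q_0 or the intermediate fraction (k*p_0 + p_{-1})/(k*q_0 + q_{-1}) with the largest k >= 1 whose denominator stays <= 11; these approach x as k grows, and every other convergent or intermediate fraction in range is farther away.
Largest k: floor((11 - q_{-1})/q_0) = floor((11 - 0)/1) = 11 (using the seeds p_{-1} = 1, q_{-1} = 0).
That gives (11*2 + 1)/(11*1 + 0) = 23/11.
Compare the errors: |x - 2/1| = |142*1 - 2*69|/(69*1) = 4/69, and |x - 23/11| = |142*11 - 23*69|/(69*11) = 25/759.
Cross-multiplying, 25*69 = 1725 < 3036 = 4*759, so 25/759 is smaller: the intermediate fraction 23/11 is closer to x than 2/1.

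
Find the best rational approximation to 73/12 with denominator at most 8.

49/8

Expand x = 73/12 as a continued fraction with the Euclidean algorithm:
  73 = 6*12 + 1, so a_0 = 6.
  12 = 12*1 + 0, so a_1 = 12.
so x = [6; 12].
Convergents (p_i = a_i*p_{i-1} + p_{i-2}, q_i = a_i*q_{i-1} + q_{i-2} with p_{-2}=0, p_{-1}=1, q_{-2}=1, q_{-1}=0), until the denominator exceeds 8:
  i=0: a_0=6, p_0 = 6*1 + 0 = 6, q_0 = 6*0 + 1 = 1.
  i=1: a_1=12, p_1 = 12*6 + 1 = 73, q_1 = 12*1 + 0 = 12.
q_1 = 12 > 8, so the last convergent with denominator <= 8 is p_0/q_0 = 6/1.
The closest fraction with denominator <= 8 is either p_0/q_0 or the intermediate fraction (k*p_0 + p_{-1})/(k*q_0 + q_{-1}) with the largest k >= 1 whose denominator stays <= 8; these approach x as k grows, and every other convergent or intermediate fraction in range is farther away.
Largest k: floor((8 - q_{-1})/q_0) = floor((8 - 0)/1) = 8 (using the seeds p_{-1} = 1, q_{-1} = 0).
That gives (8*6 + 1)/(8*1 + 0) = 49/8.
Compare the errors: |x - 6/1| = |73*1 - 6*12|/(12*1) = 1/12, and |x - 49/8| = |73*8 - 49*12|/(12*8) = 4/96.
Cross-multiplying, 4*12 = 48 < 96 = 1*96, so 4/96 is smaller: the intermediate fraction 49/8 is closer to x than 6/1.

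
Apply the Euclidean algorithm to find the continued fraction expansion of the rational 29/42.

Run the Euclidean algorithm on 29 and 42; the successive quotients are the partial quotients a_0, a_1, ... (each step inverts the fractional part left over by the previous one):
  29 = 0*42 + 29, so a_0 = 0.
  42 = 1*29 + 13, so a_1 = 1.
  29 = 2*13 + 3, so a_2 = 2.
  13 = 4*3 + 1, so a_3 = 4.
  3 = 3*1 + 0, so a_4 = 3.
The remainder reaches 0 after 5 divisions, so the expansion has 5 partial quotients, read off in order.

[0; 1, 2, 4, 3]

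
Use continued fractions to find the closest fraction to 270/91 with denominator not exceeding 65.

Expand x = 270/91 as a continued fraction with the Euclidean algorithm:
  270 = 2*91 + 88, so a_0 = 2.
  91 = 1*88 + 3, so a_1 = 1.
  88 = 29*3 + 1, so a_2 = 29.
  3 = 3*1 + 0, so a_3 = 3.
so x = [2; 1, 29, 3].
Convergents (p_i = a_i*p_{i-1} + p_{i-2}, q_i = a_i*q_{i-1} + q_{i-2} with p_{-2}=0, p_{-1}=1, q_{-2}=1, q_{-1}=0), until the denominator exceeds 65:
  i=0: a_0=2, p_0 = 2*1 + 0 = 2, q_0 = 2*0 + 1 = 1.
  i=1: a_1=1, p_1 = 1*2 + 1 = 3, q_1 = 1*1 + 0 = 1.
  i=2: a_2=29, p_2 = 29*3 + 2 = 89, q_2 = 29*1 + 1 = 30.
  i=3: a_3=3, p_3 = 3*89 + 3 = 270, q_3 = 3*30 + 1 = 91.
q_3 = 91 > 65, so the last convergent with denominator <= 65 is p_2/q_2 = 89/30.
The closest fraction with denominator <= 65 is either p_2/q_2 or the intermediate fraction (k*p_2 + p_1)/(k*q_2 + q_1) with the largest k >= 1 whose denominator stays <= 65; these approach x as k grows, and every other convergent or intermediate fraction in range is farther away.
Largest k: floor((65 - q_1)/q_2) = floor((65 - 1)/30) = 2.
That gives (2*89 + 3)/(2*30 + 1) = 181/61.
Compare the errors: |x - 89/30| = |270*30 - 89*91|/(91*30) = 1/2730, and |x - 181/61| = |270*61 - 181*91|/(91*61) = 1/5551.
Cross-multiplying, 1*2730 = 2730 < 5551 = 1*5551, so 1/5551 is smaller: the intermediate fraction 181/61 is closer to x than 89/30.

181/61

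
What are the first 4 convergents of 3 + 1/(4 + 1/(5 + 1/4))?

3/1, 13/4, 68/21, 285/88

Using the convergent recurrence p_i = a_i*p_{i-1} + p_{i-2}, q_i = a_i*q_{i-1} + q_{i-2} with p_{-2}=0, p_{-1}=1, q_{-2}=1, q_{-1}=0:
  i=0: a_0=3, p_0 = 3*1 + 0 = 3, q_0 = 3*0 + 1 = 1.
  i=1: a_1=4, p_1 = 4*3 + 1 = 13, q_1 = 4*1 + 0 = 4.
  i=2: a_2=5, p_2 = 5*13 + 3 = 68, q_2 = 5*4 + 1 = 21.
  i=3: a_3=4, p_3 = 4*68 + 13 = 285, q_3 = 4*21 + 4 = 88.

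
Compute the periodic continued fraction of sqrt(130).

Write x_i = (sqrt(130) + m_i)/d_i with (m_0, d_0) = (0, 1). a_0 = floor(sqrt(130)) = 11, since 11^2 = 121 <= 130 < 144 = 12^2.
Iterate m_{i+1} = d_i*a_i - m_i, d_{i+1} = (130 - m_{i+1}^2)/d_i, a_{i+1} = floor((a_0 + m_{i+1})/d_{i+1}):
  m_1 = 1*11 - 0 = 11, d_1 = (130 - 11^2)/1 = 9/1 = 9, a_1 = floor((11 + 11)/9) = 2.
  m_2 = 9*2 - 11 = 7, d_2 = (130 - 7^2)/9 = 81/9 = 9, a_2 = floor((11 + 7)/9) = 2.
  m_3 = 9*2 - 7 = 11, d_3 = (130 - 11^2)/9 = 9/9 = 1, a_3 = floor((11 + 11)/1) = 22.
  m_4 = 1*22 - 11 = 11, d_4 = (130 - 11^2)/1 = 9/1 = 9: (m_4, d_4) = (m_1, d_1) = (11, 9), so from here the quotients repeat a_1, ..., a_3; the period length is 3.
Hence the expansion of sqrt(130) is a_0 = 11 followed by the repeating block 2, 2, 22 (period 3).

[11; (2, 2, 22)]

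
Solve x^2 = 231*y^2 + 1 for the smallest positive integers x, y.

First expand sqrt(231) as a continued fraction. With x_i = (sqrt(231) + m_i)/d_i and (m_0, d_0) = (0, 1): a_0 = floor(sqrt(231)) = 15, since 15^2 = 225 <= 231 < 256 = 16^2.
Iterate m_{i+1} = d_i*a_i - m_i, d_{i+1} = (231 - m_{i+1}^2)/d_i, a_{i+1} = floor((a_0 + m_{i+1})/d_{i+1}):
  m_1 = 1*15 - 0 = 15, d_1 = (231 - 15^2)/1 = 6/1 = 6, a_1 = floor((15 + 15)/6) = 5.
  m_2 = 6*5 - 15 = 15, d_2 = (231 - 15^2)/6 = 6/6 = 1, a_2 = floor((15 + 15)/1) = 30.
  m_3 = 1*30 - 15 = 15, d_3 = (231 - 15^2)/1 = 6/1 = 6: (m_3, d_3) = (m_1, d_1) = (15, 6), so from here the quotients repeat a_1, a_2; the period length is 2.
So sqrt(231) = [15; (5, 30)] with period length k = 2.
k is even, so the fundamental solution of x^2 - 231y^2 = 1 is (p_{k-1}, q_{k-1}) = (p_1, q_1); compute convergents through index 1.
Convergents (p_i = a_i*p_{i-1} + p_{i-2}, q_i = a_i*q_{i-1} + q_{i-2} with p_{-2}=0, p_{-1}=1, q_{-2}=1, q_{-1}=0):
  i=0: a_0=15, p_0 = 15*1 + 0 = 15, q_0 = 15*0 + 1 = 1.
  i=1: a_1=5, p_1 = 5*15 + 1 = 76, q_1 = 5*1 + 0 = 5.
Check: 76^2 - 231*5^2 = 5776 - 5775 = 1, so (x, y) = (76, 5) solves the equation, and by the theorem it is the least positive solution.

(x, y) = (76, 5)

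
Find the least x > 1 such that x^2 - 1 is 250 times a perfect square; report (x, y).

First expand sqrt(250) as a continued fraction. With x_i = (sqrt(250) + m_i)/d_i and (m_0, d_0) = (0, 1): a_0 = floor(sqrt(250)) = 15, since 15^2 = 225 <= 250 < 256 = 16^2.
Iterate m_{i+1} = d_i*a_i - m_i, d_{i+1} = (250 - m_{i+1}^2)/d_i, a_{i+1} = floor((a_0 + m_{i+1})/d_{i+1}):
  m_1 = 1*15 - 0 = 15, d_1 = (250 - 15^2)/1 = 25/1 = 25, a_1 = floor((15 + 15)/25) = 1.
  m_2 = 25*1 - 15 = 10, d_2 = (250 - 10^2)/25 = 150/25 = 6, a_2 = floor((15 + 10)/6) = 4.
  m_3 = 6*4 - 10 = 14, d_3 = (250 - 14^2)/6 = 54/6 = 9, a_3 = floor((15 + 14)/9) = 3.
  m_4 = 9*3 - 14 = 13, d_4 = (250 - 13^2)/9 = 81/9 = 9, a_4 = floor((15 + 13)/9) = 3.
  m_5 = 9*3 - 13 = 14, d_5 = (250 - 14^2)/9 = 54/9 = 6, a_5 = floor((15 + 14)/6) = 4.
  m_6 = 6*4 - 14 = 10, d_6 = (250 - 10^2)/6 = 150/6 = 25, a_6 = floor((15 + 10)/25) = 1.
  m_7 = 25*1 - 10 = 15, d_7 = (250 - 15^2)/25 = 25/25 = 1, a_7 = floor((15 + 15)/1) = 30.
  m_8 = 1*30 - 15 = 15, d_8 = (250 - 15^2)/1 = 25/1 = 25: (m_8, d_8) = (m_1, d_1) = (15, 25), so from here the quotients repeat a_1, ..., a_7; the period length is 7.
So sqrt(250) = [15; (1, 4, 3, 3, 4, 1, 30)] with period length k = 7.
k is odd, so (p_{k-1}, q_{k-1}) only solves x^2 - 250y^2 = -1 and the fundamental solution of x^2 - 250y^2 = 1 is (p_{2k-1}, q_{2k-1}) = (p_13, q_13); compute convergents through index 13, running through the period twice.
Convergents (p_i = a_i*p_{i-1} + p_{i-2}, q_i = a_i*q_{i-1} + q_{i-2} with p_{-2}=0, p_{-1}=1, q_{-2}=1, q_{-1}=0):
  i=0: a_0=15, p_0 = 15*1 + 0 = 15, q_0 = 15*0 + 1 = 1.
  i=1: a_1=1, p_1 = 1*15 + 1 = 16, q_1 = 1*1 + 0 = 1.
  i=2: a_2=4, p_2 = 4*16 + 15 = 79, q_2 = 4*1 + 1 = 5.
  i=3: a_3=3, p_3 = 3*79 + 16 = 253, q_3 = 3*5 + 1 = 16.
  i=4: a_4=3, p_4 = 3*253 + 79 = 838, q_4 = 3*16 + 5 = 53.
  i=5: a_5=4, p_5 = 4*838 + 253 = 3605, q_5 = 4*53 + 16 = 228.
  i=6: a_6=1, p_6 = 1*3605 + 838 = 4443, q_6 = 1*228 + 53 = 281.
  i=7: a_7=30, p_7 = 30*4443 + 3605 = 136895, q_7 = 30*281 + 228 = 8658.
  i=8: a_8=1, p_8 = 1*136895 + 4443 = 141338, q_8 = 1*8658 + 281 = 8939.
  i=9: a_9=4, p_9 = 4*141338 + 136895 = 702247, q_9 = 4*8939 + 8658 = 44414.
  i=10: a_10=3, p_10 = 3*702247 + 141338 = 2248079, q_10 = 3*44414 + 8939 = 142181.
  i=11: a_11=3, p_11 = 3*2248079 + 702247 = 7446484, q_11 = 3*142181 + 44414 = 470957.
  i=12: a_12=4, p_12 = 4*7446484 + 2248079 = 32034015, q_12 = 4*470957 + 142181 = 2026009.
  i=13: a_13=1, p_13 = 1*32034015 + 7446484 = 39480499, q_13 = 1*2026009 + 470957 = 2496966.
Indeed p_6^2 - 250*q_6^2 = 19740249 - 19740250 = -1, not +1.
Check: 39480499^2 - 250*2496966^2 = 1558709801289001 - 1558709801289000 = 1, so (x, y) = (39480499, 2496966) solves the equation, and by the theorem it is the least positive solution.

(x, y) = (39480499, 2496966)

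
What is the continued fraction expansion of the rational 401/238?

Run the Euclidean algorithm on 401 and 238; the successive quotients are the partial quotients a_0, a_1, ... (each step inverts the fractional part left over by the previous one):
  401 = 1*238 + 163, so a_0 = 1.
  238 = 1*163 + 75, so a_1 = 1.
  163 = 2*75 + 13, so a_2 = 2.
  75 = 5*13 + 10, so a_3 = 5.
  13 = 1*10 + 3, so a_4 = 1.
  10 = 3*3 + 1, so a_5 = 3.
  3 = 3*1 + 0, so a_6 = 3.
The remainder reaches 0 after 7 divisions, so the expansion has 7 partial quotients, read off in order.

[1; 1, 2, 5, 1, 3, 3]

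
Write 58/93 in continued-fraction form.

[0; 1, 1, 1, 1, 1, 11]

Run the Euclidean algorithm on 58 and 93; the successive quotients are the partial quotients a_0, a_1, ... (each step inverts the fractional part left over by the previous one):
  58 = 0*93 + 58, so a_0 = 0.
  93 = 1*58 + 35, so a_1 = 1.
  58 = 1*35 + 23, so a_2 = 1.
  35 = 1*23 + 12, so a_3 = 1.
  23 = 1*12 + 11, so a_4 = 1.
  12 = 1*11 + 1, so a_5 = 1.
  11 = 11*1 + 0, so a_6 = 11.
The remainder reaches 0 after 7 divisions, so the expansion has 7 partial quotients, read off in order.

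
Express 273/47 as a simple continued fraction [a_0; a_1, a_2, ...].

Run the Euclidean algorithm on 273 and 47; the successive quotients are the partial quotients a_0, a_1, ... (each step inverts the fractional part left over by the previous one):
  273 = 5*47 + 38, so a_0 = 5.
  47 = 1*38 + 9, so a_1 = 1.
  38 = 4*9 + 2, so a_2 = 4.
  9 = 4*2 + 1, so a_3 = 4.
  2 = 2*1 + 0, so a_4 = 2.
The remainder reaches 0 after 5 divisions, so the expansion has 5 partial quotients, read off in order.

[5; 1, 4, 4, 2]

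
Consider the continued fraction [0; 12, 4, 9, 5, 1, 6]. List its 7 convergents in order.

0/1, 1/12, 4/49, 37/453, 189/2314, 226/2767, 1545/18916

Using the convergent recurrence p_i = a_i*p_{i-1} + p_{i-2}, q_i = a_i*q_{i-1} + q_{i-2} with p_{-2}=0, p_{-1}=1, q_{-2}=1, q_{-1}=0:
  i=0: a_0=0, p_0 = 0*1 + 0 = 0, q_0 = 0*0 + 1 = 1.
  i=1: a_1=12, p_1 = 12*0 + 1 = 1, q_1 = 12*1 + 0 = 12.
  i=2: a_2=4, p_2 = 4*1 + 0 = 4, q_2 = 4*12 + 1 = 49.
  i=3: a_3=9, p_3 = 9*4 + 1 = 37, q_3 = 9*49 + 12 = 453.
  i=4: a_4=5, p_4 = 5*37 + 4 = 189, q_4 = 5*453 + 49 = 2314.
  i=5: a_5=1, p_5 = 1*189 + 37 = 226, q_5 = 1*2314 + 453 = 2767.
  i=6: a_6=6, p_6 = 6*226 + 189 = 1545, q_6 = 6*2767 + 2314 = 18916.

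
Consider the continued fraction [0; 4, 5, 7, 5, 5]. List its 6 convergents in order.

0/1, 1/4, 5/21, 36/151, 185/776, 961/4031

Using the convergent recurrence p_i = a_i*p_{i-1} + p_{i-2}, q_i = a_i*q_{i-1} + q_{i-2} with p_{-2}=0, p_{-1}=1, q_{-2}=1, q_{-1}=0:
  i=0: a_0=0, p_0 = 0*1 + 0 = 0, q_0 = 0*0 + 1 = 1.
  i=1: a_1=4, p_1 = 4*0 + 1 = 1, q_1 = 4*1 + 0 = 4.
  i=2: a_2=5, p_2 = 5*1 + 0 = 5, q_2 = 5*4 + 1 = 21.
  i=3: a_3=7, p_3 = 7*5 + 1 = 36, q_3 = 7*21 + 4 = 151.
  i=4: a_4=5, p_4 = 5*36 + 5 = 185, q_4 = 5*151 + 21 = 776.
  i=5: a_5=5, p_5 = 5*185 + 36 = 961, q_5 = 5*776 + 151 = 4031.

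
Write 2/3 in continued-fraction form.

[0; 1, 2]

Run the Euclidean algorithm on 2 and 3; the successive quotients are the partial quotients a_0, a_1, ... (each step inverts the fractional part left over by the previous one):
  2 = 0*3 + 2, so a_0 = 0.
  3 = 1*2 + 1, so a_1 = 1.
  2 = 2*1 + 0, so a_2 = 2.
The remainder reaches 0 after 3 divisions, so the expansion has 3 partial quotients, read off in order.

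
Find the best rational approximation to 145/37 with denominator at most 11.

Expand x = 145/37 as a continued fraction with the Euclidean algorithm:
  145 = 3*37 + 34, so a_0 = 3.
  37 = 1*34 + 3, so a_1 = 1.
  34 = 11*3 + 1, so a_2 = 11.
  3 = 3*1 + 0, so a_3 = 3.
so x = [3; 1, 11, 3].
Convergents (p_i = a_i*p_{i-1} + p_{i-2}, q_i = a_i*q_{i-1} + q_{i-2} with p_{-2}=0, p_{-1}=1, q_{-2}=1, q_{-1}=0), until the denominator exceeds 11:
  i=0: a_0=3, p_0 = 3*1 + 0 = 3, q_0 = 3*0 + 1 = 1.
  i=1: a_1=1, p_1 = 1*3 + 1 = 4, q_1 = 1*1 + 0 = 1.
  i=2: a_2=11, p_2 = 11*4 + 3 = 47, q_2 = 11*1 + 1 = 12.
q_2 = 12 > 11, so the last convergent with denominator <= 11 is p_1/q_1 = 4/1.
The closest fraction with denominator <= 11 is either p_1/q_1 or the intermediate fraction (k*p_1 + p_0)/(k*q_1 + q_0) with the largest k >= 1 whose denominator stays <= 11; these approach x as k grows, and every other convergent or intermediate fraction in range is farther away.
Largest k: floor((11 - q_0)/q_1) = floor((11 - 1)/1) = 10.
That gives (10*4 + 3)/(10*1 + 1) = 43/11.
Compare the errors: |x - 4/1| = |145*1 - 4*37|/(37*1) = 3/37, and |x - 43/11| = |145*11 - 43*37|/(37*11) = 4/407.
Cross-multiplying, 4*37 = 148 < 1221 = 3*407, so 4/407 is smaller: the intermediate fraction 43/11 is closer to x than 4/1.

43/11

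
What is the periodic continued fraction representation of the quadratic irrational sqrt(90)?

[9; (2, 18)]

Write x_i = (sqrt(90) + m_i)/d_i with (m_0, d_0) = (0, 1). a_0 = floor(sqrt(90)) = 9, since 9^2 = 81 <= 90 < 100 = 10^2.
Iterate m_{i+1} = d_i*a_i - m_i, d_{i+1} = (90 - m_{i+1}^2)/d_i, a_{i+1} = floor((a_0 + m_{i+1})/d_{i+1}):
  m_1 = 1*9 - 0 = 9, d_1 = (90 - 9^2)/1 = 9/1 = 9, a_1 = floor((9 + 9)/9) = 2.
  m_2 = 9*2 - 9 = 9, d_2 = (90 - 9^2)/9 = 9/9 = 1, a_2 = floor((9 + 9)/1) = 18.
  m_3 = 1*18 - 9 = 9, d_3 = (90 - 9^2)/1 = 9/1 = 9: (m_3, d_3) = (m_1, d_1) = (9, 9), so from here the quotients repeat a_1, a_2; the period length is 2.
Hence the expansion of sqrt(90) is a_0 = 9 followed by the repeating block 2, 18 (period 2).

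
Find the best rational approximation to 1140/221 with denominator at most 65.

325/63

Expand x = 1140/221 as a continued fraction with the Euclidean algorithm:
  1140 = 5*221 + 35, so a_0 = 5.
  221 = 6*35 + 11, so a_1 = 6.
  35 = 3*11 + 2, so a_2 = 3.
  11 = 5*2 + 1, so a_3 = 5.
  2 = 2*1 + 0, so a_4 = 2.
so x = [5; 6, 3, 5, 2].
Convergents (p_i = a_i*p_{i-1} + p_{i-2}, q_i = a_i*q_{i-1} + q_{i-2} with p_{-2}=0, p_{-1}=1, q_{-2}=1, q_{-1}=0), until the denominator exceeds 65:
  i=0: a_0=5, p_0 = 5*1 + 0 = 5, q_0 = 5*0 + 1 = 1.
  i=1: a_1=6, p_1 = 6*5 + 1 = 31, q_1 = 6*1 + 0 = 6.
  i=2: a_2=3, p_2 = 3*31 + 5 = 98, q_2 = 3*6 + 1 = 19.
  i=3: a_3=5, p_3 = 5*98 + 31 = 521, q_3 = 5*19 + 6 = 101.
q_3 = 101 > 65, so the last convergent with denominator <= 65 is p_2/q_2 = 98/19.
The closest fraction with denominator <= 65 is either p_2/q_2 or the intermediate fraction (k*p_2 + p_1)/(k*q_2 + q_1) with the largest k >= 1 whose denominator stays <= 65; these approach x as k grows, and every other convergent or intermediate fraction in range is farther away.
Largest k: floor((65 - q_1)/q_2) = floor((65 - 6)/19) = 3.
That gives (3*98 + 31)/(3*19 + 6) = 325/63.
Compare the errors: |x - 98/19| = |1140*19 - 98*221|/(221*19) = 2/4199, and |x - 325/63| = |1140*63 - 325*221|/(221*63) = 5/13923.
Cross-multiplying, 5*4199 = 20995 < 27846 = 2*13923, so 5/13923 is smaller: the intermediate fraction 325/63 is closer to x than 98/19.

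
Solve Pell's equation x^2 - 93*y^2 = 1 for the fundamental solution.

(x, y) = (12151, 1260)

First expand sqrt(93) as a continued fraction. With x_i = (sqrt(93) + m_i)/d_i and (m_0, d_0) = (0, 1): a_0 = floor(sqrt(93)) = 9, since 9^2 = 81 <= 93 < 100 = 10^2.
Iterate m_{i+1} = d_i*a_i - m_i, d_{i+1} = (93 - m_{i+1}^2)/d_i, a_{i+1} = floor((a_0 + m_{i+1})/d_{i+1}):
  m_1 = 1*9 - 0 = 9, d_1 = (93 - 9^2)/1 = 12/1 = 12, a_1 = floor((9 + 9)/12) = 1.
  m_2 = 12*1 - 9 = 3, d_2 = (93 - 3^2)/12 = 84/12 = 7, a_2 = floor((9 + 3)/7) = 1.
  m_3 = 7*1 - 3 = 4, d_3 = (93 - 4^2)/7 = 77/7 = 11, a_3 = floor((9 + 4)/11) = 1.
  m_4 = 11*1 - 4 = 7, d_4 = (93 - 7^2)/11 = 44/11 = 4, a_4 = floor((9 + 7)/4) = 4.
  m_5 = 4*4 - 7 = 9, d_5 = (93 - 9^2)/4 = 12/4 = 3, a_5 = floor((9 + 9)/3) = 6.
  m_6 = 3*6 - 9 = 9, d_6 = (93 - 9^2)/3 = 12/3 = 4, a_6 = floor((9 + 9)/4) = 4.
  m_7 = 4*4 - 9 = 7, d_7 = (93 - 7^2)/4 = 44/4 = 11, a_7 = floor((9 + 7)/11) = 1.
  m_8 = 11*1 - 7 = 4, d_8 = (93 - 4^2)/11 = 77/11 = 7, a_8 = floor((9 + 4)/7) = 1.
  m_9 = 7*1 - 4 = 3, d_9 = (93 - 3^2)/7 = 84/7 = 12, a_9 = floor((9 + 3)/12) = 1.
  m_10 = 12*1 - 3 = 9, d_10 = (93 - 9^2)/12 = 12/12 = 1, a_10 = floor((9 + 9)/1) = 18.
  m_11 = 1*18 - 9 = 9, d_11 = (93 - 9^2)/1 = 12/1 = 12: (m_11, d_11) = (m_1, d_1) = (9, 12), so from here the quotients repeat a_1, ..., a_10; the period length is 10.
So sqrt(93) = [9; (1, 1, 1, 4, 6, 4, 1, 1, 1, 18)] with period length k = 10.
k is even, so the fundamental solution of x^2 - 93y^2 = 1 is (p_{k-1}, q_{k-1}) = (p_9, q_9); compute convergents through index 9.
Convergents (p_i = a_i*p_{i-1} + p_{i-2}, q_i = a_i*q_{i-1} + q_{i-2} with p_{-2}=0, p_{-1}=1, q_{-2}=1, q_{-1}=0):
  i=0: a_0=9, p_0 = 9*1 + 0 = 9, q_0 = 9*0 + 1 = 1.
  i=1: a_1=1, p_1 = 1*9 + 1 = 10, q_1 = 1*1 + 0 = 1.
  i=2: a_2=1, p_2 = 1*10 + 9 = 19, q_2 = 1*1 + 1 = 2.
  i=3: a_3=1, p_3 = 1*19 + 10 = 29, q_3 = 1*2 + 1 = 3.
  i=4: a_4=4, p_4 = 4*29 + 19 = 135, q_4 = 4*3 + 2 = 14.
  i=5: a_5=6, p_5 = 6*135 + 29 = 839, q_5 = 6*14 + 3 = 87.
  i=6: a_6=4, p_6 = 4*839 + 135 = 3491, q_6 = 4*87 + 14 = 362.
  i=7: a_7=1, p_7 = 1*3491 + 839 = 4330, q_7 = 1*362 + 87 = 449.
  i=8: a_8=1, p_8 = 1*4330 + 3491 = 7821, q_8 = 1*449 + 362 = 811.
  i=9: a_9=1, p_9 = 1*7821 + 4330 = 12151, q_9 = 1*811 + 449 = 1260.
Check: 12151^2 - 93*1260^2 = 147646801 - 147646800 = 1, so (x, y) = (12151, 1260) solves the equation, and by the theorem it is the least positive solution.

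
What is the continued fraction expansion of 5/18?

Run the Euclidean algorithm on 5 and 18; the successive quotients are the partial quotients a_0, a_1, ... (each step inverts the fractional part left over by the previous one):
  5 = 0*18 + 5, so a_0 = 0.
  18 = 3*5 + 3, so a_1 = 3.
  5 = 1*3 + 2, so a_2 = 1.
  3 = 1*2 + 1, so a_3 = 1.
  2 = 2*1 + 0, so a_4 = 2.
The remainder reaches 0 after 5 divisions, so the expansion has 5 partial quotients, read off in order.

[0; 3, 1, 1, 2]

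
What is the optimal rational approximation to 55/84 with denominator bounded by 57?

36/55

Expand x = 55/84 as a continued fraction with the Euclidean algorithm:
  55 = 0*84 + 55, so a_0 = 0.
  84 = 1*55 + 29, so a_1 = 1.
  55 = 1*29 + 26, so a_2 = 1.
  29 = 1*26 + 3, so a_3 = 1.
  26 = 8*3 + 2, so a_4 = 8.
  3 = 1*2 + 1, so a_5 = 1.
  2 = 2*1 + 0, so a_6 = 2.
so x = [0; 1, 1, 1, 8, 1, 2].
Convergents (p_i = a_i*p_{i-1} + p_{i-2}, q_i = a_i*q_{i-1} + q_{i-2} with p_{-2}=0, p_{-1}=1, q_{-2}=1, q_{-1}=0), until the denominator exceeds 57:
  i=0: a_0=0, p_0 = 0*1 + 0 = 0, q_0 = 0*0 + 1 = 1.
  i=1: a_1=1, p_1 = 1*0 + 1 = 1, q_1 = 1*1 + 0 = 1.
  i=2: a_2=1, p_2 = 1*1 + 0 = 1, q_2 = 1*1 + 1 = 2.
  i=3: a_3=1, p_3 = 1*1 + 1 = 2, q_3 = 1*2 + 1 = 3.
  i=4: a_4=8, p_4 = 8*2 + 1 = 17, q_4 = 8*3 + 2 = 26.
  i=5: a_5=1, p_5 = 1*17 + 2 = 19, q_5 = 1*26 + 3 = 29.
  i=6: a_6=2, p_6 = 2*19 + 17 = 55, q_6 = 2*29 + 26 = 84.
q_6 = 84 > 57, so the last convergent with denominator <= 57 is p_5/q_5 = 19/29.
The closest fraction with denominator <= 57 is either p_5/q_5 or the intermediate fraction (k*p_5 + p_4)/(k*q_5 + q_4) with the largest k >= 1 whose denominator stays <= 57; these approach x as k grows, and every other convergent or intermediate fraction in range is farther away.
Largest k: floor((57 - q_4)/q_5) = floor((57 - 26)/29) = 1.
That gives (1*19 + 17)/(1*29 + 26) = 36/55.
Compare the errors: |x - 19/29| = |55*29 - 19*84|/(84*29) = 1/2436, and |x - 36/55| = |55*55 - 36*84|/(84*55) = 1/4620.
Cross-multiplying, 1*2436 = 2436 < 4620 = 1*4620, so 1/4620 is smaller: the intermediate fraction 36/55 is closer to x than 19/29.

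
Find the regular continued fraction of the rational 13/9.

[1; 2, 4]

Run the Euclidean algorithm on 13 and 9; the successive quotients are the partial quotients a_0, a_1, ... (each step inverts the fractional part left over by the previous one):
  13 = 1*9 + 4, so a_0 = 1.
  9 = 2*4 + 1, so a_1 = 2.
  4 = 4*1 + 0, so a_2 = 4.
The remainder reaches 0 after 3 divisions, so the expansion has 3 partial quotients, read off in order.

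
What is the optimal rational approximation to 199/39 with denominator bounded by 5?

26/5

Expand x = 199/39 as a continued fraction with the Euclidean algorithm:
  199 = 5*39 + 4, so a_0 = 5.
  39 = 9*4 + 3, so a_1 = 9.
  4 = 1*3 + 1, so a_2 = 1.
  3 = 3*1 + 0, so a_3 = 3.
so x = [5; 9, 1, 3].
Convergents (p_i = a_i*p_{i-1} + p_{i-2}, q_i = a_i*q_{i-1} + q_{i-2} with p_{-2}=0, p_{-1}=1, q_{-2}=1, q_{-1}=0), until the denominator exceeds 5:
  i=0: a_0=5, p_0 = 5*1 + 0 = 5, q_0 = 5*0 + 1 = 1.
  i=1: a_1=9, p_1 = 9*5 + 1 = 46, q_1 = 9*1 + 0 = 9.
q_1 = 9 > 5, so the last convergent with denominator <= 5 is p_0/q_0 = 5/1.
The closest fraction with denominator <= 5 is either p_0/q_0 or the intermediate fraction (k*p_0 + p_{-1})/(k*q_0 + q_{-1}) with the largest k >= 1 whose denominator stays <= 5; these approach x as k grows, and every other convergent or intermediate fraction in range is farther away.
Largest k: floor((5 - q_{-1})/q_0) = floor((5 - 0)/1) = 5 (using the seeds p_{-1} = 1, q_{-1} = 0).
That gives (5*5 + 1)/(5*1 + 0) = 26/5.
Compare the errors: |x - 5/1| = |199*1 - 5*39|/(39*1) = 4/39, and |x - 26/5| = |199*5 - 26*39|/(39*5) = 19/195.
Cross-multiplying, 19*39 = 741 < 780 = 4*195, so 19/195 is smaller: the intermediate fraction 26/5 is closer to x than 5/1.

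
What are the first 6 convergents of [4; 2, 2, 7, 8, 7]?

Using the convergent recurrence p_i = a_i*p_{i-1} + p_{i-2}, q_i = a_i*q_{i-1} + q_{i-2} with p_{-2}=0, p_{-1}=1, q_{-2}=1, q_{-1}=0:
  i=0: a_0=4, p_0 = 4*1 + 0 = 4, q_0 = 4*0 + 1 = 1.
  i=1: a_1=2, p_1 = 2*4 + 1 = 9, q_1 = 2*1 + 0 = 2.
  i=2: a_2=2, p_2 = 2*9 + 4 = 22, q_2 = 2*2 + 1 = 5.
  i=3: a_3=7, p_3 = 7*22 + 9 = 163, q_3 = 7*5 + 2 = 37.
  i=4: a_4=8, p_4 = 8*163 + 22 = 1326, q_4 = 8*37 + 5 = 301.
  i=5: a_5=7, p_5 = 7*1326 + 163 = 9445, q_5 = 7*301 + 37 = 2144.

4/1, 9/2, 22/5, 163/37, 1326/301, 9445/2144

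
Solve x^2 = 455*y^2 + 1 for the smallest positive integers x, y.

First expand sqrt(455) as a continued fraction. With x_i = (sqrt(455) + m_i)/d_i and (m_0, d_0) = (0, 1): a_0 = floor(sqrt(455)) = 21, since 21^2 = 441 <= 455 < 484 = 22^2.
Iterate m_{i+1} = d_i*a_i - m_i, d_{i+1} = (455 - m_{i+1}^2)/d_i, a_{i+1} = floor((a_0 + m_{i+1})/d_{i+1}):
  m_1 = 1*21 - 0 = 21, d_1 = (455 - 21^2)/1 = 14/1 = 14, a_1 = floor((21 + 21)/14) = 3.
  m_2 = 14*3 - 21 = 21, d_2 = (455 - 21^2)/14 = 14/14 = 1, a_2 = floor((21 + 21)/1) = 42.
  m_3 = 1*42 - 21 = 21, d_3 = (455 - 21^2)/1 = 14/1 = 14: (m_3, d_3) = (m_1, d_1) = (21, 14), so from here the quotients repeat a_1, a_2; the period length is 2.
So sqrt(455) = [21; (3, 42)] with period length k = 2.
k is even, so the fundamental solution of x^2 - 455y^2 = 1 is (p_{k-1}, q_{k-1}) = (p_1, q_1); compute convergents through index 1.
Convergents (p_i = a_i*p_{i-1} + p_{i-2}, q_i = a_i*q_{i-1} + q_{i-2} with p_{-2}=0, p_{-1}=1, q_{-2}=1, q_{-1}=0):
  i=0: a_0=21, p_0 = 21*1 + 0 = 21, q_0 = 21*0 + 1 = 1.
  i=1: a_1=3, p_1 = 3*21 + 1 = 64, q_1 = 3*1 + 0 = 3.
Check: 64^2 - 455*3^2 = 4096 - 4095 = 1, so (x, y) = (64, 3) solves the equation, and by the theorem it is the least positive solution.

(x, y) = (64, 3)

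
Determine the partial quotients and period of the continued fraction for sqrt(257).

Write x_i = (sqrt(257) + m_i)/d_i with (m_0, d_0) = (0, 1). a_0 = floor(sqrt(257)) = 16, since 16^2 = 256 <= 257 < 289 = 17^2.
Iterate m_{i+1} = d_i*a_i - m_i, d_{i+1} = (257 - m_{i+1}^2)/d_i, a_{i+1} = floor((a_0 + m_{i+1})/d_{i+1}):
  m_1 = 1*16 - 0 = 16, d_1 = (257 - 16^2)/1 = 1/1 = 1, a_1 = floor((16 + 16)/1) = 32.
  m_2 = 1*32 - 16 = 16, d_2 = (257 - 16^2)/1 = 1/1 = 1: (m_2, d_2) = (m_1, d_1) = (16, 1), so from here the quotient a_1 repeats; the period length is 1.
Hence the expansion of sqrt(257) is a_0 = 16 followed by the repeating block 32 (period 1).

[16; (32)]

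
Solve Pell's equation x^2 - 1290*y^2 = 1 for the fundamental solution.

First expand sqrt(1290) as a continued fraction. With x_i = (sqrt(1290) + m_i)/d_i and (m_0, d_0) = (0, 1): a_0 = floor(sqrt(1290)) = 35, since 35^2 = 1225 <= 1290 < 1296 = 36^2.
Iterate m_{i+1} = d_i*a_i - m_i, d_{i+1} = (1290 - m_{i+1}^2)/d_i, a_{i+1} = floor((a_0 + m_{i+1})/d_{i+1}):
  m_1 = 1*35 - 0 = 35, d_1 = (1290 - 35^2)/1 = 65/1 = 65, a_1 = floor((35 + 35)/65) = 1.
  m_2 = 65*1 - 35 = 30, d_2 = (1290 - 30^2)/65 = 390/65 = 6, a_2 = floor((35 + 30)/6) = 10.
  m_3 = 6*10 - 30 = 30, d_3 = (1290 - 30^2)/6 = 390/6 = 65, a_3 = floor((35 + 30)/65) = 1.
  m_4 = 65*1 - 30 = 35, d_4 = (1290 - 35^2)/65 = 65/65 = 1, a_4 = floor((35 + 35)/1) = 70.
  m_5 = 1*70 - 35 = 35, d_5 = (1290 - 35^2)/1 = 65/1 = 65: (m_5, d_5) = (m_1, d_1) = (35, 65), so from here the quotients repeat a_1, ..., a_4; the period length is 4.
So sqrt(1290) = [35; (1, 10, 1, 70)] with period length k = 4.
k is even, so the fundamental solution of x^2 - 1290y^2 = 1 is (p_{k-1}, q_{k-1}) = (p_3, q_3); compute convergents through index 3.
Convergents (p_i = a_i*p_{i-1} + p_{i-2}, q_i = a_i*q_{i-1} + q_{i-2} with p_{-2}=0, p_{-1}=1, q_{-2}=1, q_{-1}=0):
  i=0: a_0=35, p_0 = 35*1 + 0 = 35, q_0 = 35*0 + 1 = 1.
  i=1: a_1=1, p_1 = 1*35 + 1 = 36, q_1 = 1*1 + 0 = 1.
  i=2: a_2=10, p_2 = 10*36 + 35 = 395, q_2 = 10*1 + 1 = 11.
  i=3: a_3=1, p_3 = 1*395 + 36 = 431, q_3 = 1*11 + 1 = 12.
Check: 431^2 - 1290*12^2 = 185761 - 185760 = 1, so (x, y) = (431, 12) solves the equation, and by the theorem it is the least positive solution.

(x, y) = (431, 12)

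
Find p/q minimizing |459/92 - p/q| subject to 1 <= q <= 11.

5/1

Expand x = 459/92 as a continued fraction with the Euclidean algorithm:
  459 = 4*92 + 91, so a_0 = 4.
  92 = 1*91 + 1, so a_1 = 1.
  91 = 91*1 + 0, so a_2 = 91.
so x = [4; 1, 91].
Convergents (p_i = a_i*p_{i-1} + p_{i-2}, q_i = a_i*q_{i-1} + q_{i-2} with p_{-2}=0, p_{-1}=1, q_{-2}=1, q_{-1}=0), until the denominator exceeds 11:
  i=0: a_0=4, p_0 = 4*1 + 0 = 4, q_0 = 4*0 + 1 = 1.
  i=1: a_1=1, p_1 = 1*4 + 1 = 5, q_1 = 1*1 + 0 = 1.
  i=2: a_2=91, p_2 = 91*5 + 4 = 459, q_2 = 91*1 + 1 = 92.
q_2 = 92 > 11, so the last convergent with denominator <= 11 is p_1/q_1 = 5/1.
The closest fraction with denominator <= 11 is either p_1/q_1 or the intermediate fraction (k*p_1 + p_0)/(k*q_1 + q_0) with the largest k >= 1 whose denominator stays <= 11; these approach x as k grows, and every other convergent or intermediate fraction in range is farther away.
Largest k: floor((11 - q_0)/q_1) = floor((11 - 1)/1) = 10.
That gives (10*5 + 4)/(10*1 + 1) = 54/11.
Compare the errors: |x - 5/1| = |459*1 - 5*92|/(92*1) = 1/92, and |x - 54/11| = |459*11 - 54*92|/(92*11) = 81/1012.
Cross-multiplying, 1*1012 = 1012 < 7452 = 81*92, so 1/92 is smaller: the convergent 5/1 is closer to x than 54/11.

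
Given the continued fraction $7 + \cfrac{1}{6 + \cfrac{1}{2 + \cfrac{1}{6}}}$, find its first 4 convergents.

Using the convergent recurrence p_i = a_i*p_{i-1} + p_{i-2}, q_i = a_i*q_{i-1} + q_{i-2} with p_{-2}=0, p_{-1}=1, q_{-2}=1, q_{-1}=0:
  i=0: a_0=7, p_0 = 7*1 + 0 = 7, q_0 = 7*0 + 1 = 1.
  i=1: a_1=6, p_1 = 6*7 + 1 = 43, q_1 = 6*1 + 0 = 6.
  i=2: a_2=2, p_2 = 2*43 + 7 = 93, q_2 = 2*6 + 1 = 13.
  i=3: a_3=6, p_3 = 6*93 + 43 = 601, q_3 = 6*13 + 6 = 84.

7/1, 43/6, 93/13, 601/84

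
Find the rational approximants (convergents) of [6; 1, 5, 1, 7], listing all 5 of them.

6/1, 7/1, 41/6, 48/7, 377/55

Using the convergent recurrence p_i = a_i*p_{i-1} + p_{i-2}, q_i = a_i*q_{i-1} + q_{i-2} with p_{-2}=0, p_{-1}=1, q_{-2}=1, q_{-1}=0:
  i=0: a_0=6, p_0 = 6*1 + 0 = 6, q_0 = 6*0 + 1 = 1.
  i=1: a_1=1, p_1 = 1*6 + 1 = 7, q_1 = 1*1 + 0 = 1.
  i=2: a_2=5, p_2 = 5*7 + 6 = 41, q_2 = 5*1 + 1 = 6.
  i=3: a_3=1, p_3 = 1*41 + 7 = 48, q_3 = 1*6 + 1 = 7.
  i=4: a_4=7, p_4 = 7*48 + 41 = 377, q_4 = 7*7 + 6 = 55.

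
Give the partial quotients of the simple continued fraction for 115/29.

[3; 1, 28]

Run the Euclidean algorithm on 115 and 29; the successive quotients are the partial quotients a_0, a_1, ... (each step inverts the fractional part left over by the previous one):
  115 = 3*29 + 28, so a_0 = 3.
  29 = 1*28 + 1, so a_1 = 1.
  28 = 28*1 + 0, so a_2 = 28.
The remainder reaches 0 after 3 divisions, so the expansion has 3 partial quotients, read off in order.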